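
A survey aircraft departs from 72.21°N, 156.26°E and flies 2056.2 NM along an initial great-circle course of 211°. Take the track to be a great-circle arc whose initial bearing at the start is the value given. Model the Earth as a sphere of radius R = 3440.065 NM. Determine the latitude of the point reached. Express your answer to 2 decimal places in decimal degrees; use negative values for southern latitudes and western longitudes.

The arc subtends δ = 2056.2/3440.065 = 0.597721 rad at the centre.
Converting: φ₁ = 1.260302 rad, θ = 3.682645 rad.
Destination latitude: φ₂ = arcsin( sin φ₁ cos δ + cos φ₁ sin δ cos θ ) = arcsin(0.639712) = 39.77°.
For the longitude increment, Δλ = atan2( sin θ sin δ cos φ₁, cos δ − sin φ₁ sin φ₂ ) = atan2(-0.088555, 0.217497) = -22.15°.
λ₂ = 156.26° + -22.15° = 134.11°.

latitude 39.77°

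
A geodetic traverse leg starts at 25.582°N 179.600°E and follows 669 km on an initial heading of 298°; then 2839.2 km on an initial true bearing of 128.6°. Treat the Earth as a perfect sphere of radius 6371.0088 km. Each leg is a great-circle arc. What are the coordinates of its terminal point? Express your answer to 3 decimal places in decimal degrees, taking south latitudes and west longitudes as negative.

Apply the spherical direct solution leg by leg, carrying full precision between legs.
Leg 1: from (25.582°, 179.600°), δ = 669/6371.0088 = 0.105007 rad, θ = 298° → φ = 28.282°, λ = 173.568°.
Leg 2: from (28.282°, 173.568°), δ = 2839.2/6371.0088 = 0.445644 rad, θ = 128.6° → φ = 10.995°, λ = -166.363°.

latitude 10.995°, longitude -166.363°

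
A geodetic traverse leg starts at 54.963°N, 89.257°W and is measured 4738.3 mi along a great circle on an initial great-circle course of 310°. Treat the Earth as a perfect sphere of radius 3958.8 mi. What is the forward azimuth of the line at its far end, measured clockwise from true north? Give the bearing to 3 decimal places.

final bearing 215.028°

δ = 4738.3/3958.8 = 1.196903 rad (68.5775°).
Start latitude φ₁ = 0.959285 rad; initial bearing θ = 5.410521 rad.
Applying the spherical law of cosines for sides, sin φ₂ = sin φ₁ cos δ + cos φ₁ sin δ cos θ = 0.642586, so φ₂ = 39.985°.
Then Δλ = atan2(-0.409406, -0.160895) = -1.945251 rad, from sin θ sin δ cos φ₁ over cos δ − sin φ₁ sin φ₂.
λ₂ = -89.257° + -111.455° = -200.712°, normalized to (−180°, 180°] → 159.288°.
The forward bearing on arrival equals the back-azimuth from the destination plus 180°.
Back-azimuth from P₂ (39.985°, 159.288°) to P₁ (54.963°, -89.257°), with Δλ' = λ₁ − λ₂ = -248.545°: atan2( sin Δλ' cos φ₁ , cos φ₂ sin φ₁ − sin φ₂ cos φ₁ cos Δλ' ) = 35.028°.
Final bearing = (35.028° + 180°) mod 360° = 215.028°.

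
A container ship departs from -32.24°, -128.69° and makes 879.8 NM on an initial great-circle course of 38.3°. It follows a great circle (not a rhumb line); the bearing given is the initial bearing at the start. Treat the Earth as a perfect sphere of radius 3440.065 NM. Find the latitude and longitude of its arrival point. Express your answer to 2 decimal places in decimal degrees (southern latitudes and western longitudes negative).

latitude -20.38°, longitude -119.06°

Central angle δ = d/R = 0.255751 rad.
Converting: φ₁ = -0.562694 rad, θ = 0.668461 rad.
Destination latitude: φ₂ = arcsin( sin φ₁ cos δ + cos φ₁ sin δ cos θ ) = arcsin(-0.348197) = -20.38°.
For the longitude increment, Δλ = atan2( sin θ sin δ cos φ₁, cos δ − sin φ₁ sin φ₂ ) = atan2(0.132614, 0.781722) = 9.63°.
λ₂ = λ₁ + Δλ = -119.06°.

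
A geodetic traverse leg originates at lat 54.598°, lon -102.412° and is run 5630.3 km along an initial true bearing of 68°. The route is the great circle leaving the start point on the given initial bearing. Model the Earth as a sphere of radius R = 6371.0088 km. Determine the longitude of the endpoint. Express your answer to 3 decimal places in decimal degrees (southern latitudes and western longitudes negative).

The arc subtends δ = 5630.3/6371.0088 = 0.883738 rad at the centre.
Start latitude φ₁ = 0.952915 rad; initial bearing θ = 1.186824 rad.
Applying the spherical law of cosines for sides, sin φ₂ = sin φ₁ cos δ + cos φ₁ sin δ cos θ = 0.684771, so φ₂ = 43.218°.
For the longitude increment, Δλ = atan2( sin θ sin δ cos φ₁, cos δ − sin φ₁ sin φ₂ ) = atan2(0.415261, 0.076104) = 79.615°.
λ₂ = -102.412° + 79.615° = -22.797°.

longitude -22.797°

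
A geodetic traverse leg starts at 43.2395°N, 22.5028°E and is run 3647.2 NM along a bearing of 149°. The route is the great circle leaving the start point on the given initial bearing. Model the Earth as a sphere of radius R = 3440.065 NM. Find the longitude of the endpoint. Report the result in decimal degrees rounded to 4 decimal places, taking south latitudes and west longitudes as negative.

longitude 49.8642°

δ = 3647.2/3440.065 = 1.060213 rad (60.7457°).
Converting: φ₁ = 0.754672 rad, θ = 2.600541 rad.
Applying the spherical law of cosines for sides, sin φ₂ = sin φ₁ cos δ + cos φ₁ sin δ cos θ = -0.210027, so φ₂ = -12.1239°.
Then Δλ = atan2(0.327350, 0.632566) = 0.477546 rad, from sin θ sin δ cos φ₁ over cos δ − sin φ₁ sin φ₂.
λ₂ = 22.5028° + 27.3614° = 49.8642°.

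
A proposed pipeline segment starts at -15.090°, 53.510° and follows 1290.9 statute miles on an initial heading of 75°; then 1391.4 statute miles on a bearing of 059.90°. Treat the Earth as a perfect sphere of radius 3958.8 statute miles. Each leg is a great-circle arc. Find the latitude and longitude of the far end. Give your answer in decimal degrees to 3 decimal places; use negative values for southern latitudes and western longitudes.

Apply the spherical direct solution leg by leg, carrying full precision between legs.
Leg 1: from (-15.090°, 53.510°), δ = 1290.9/3958.8 = 0.326084 rad, θ = 75° → φ = -9.588°, λ = 71.799°.
Leg 2: from (-9.588°, 71.799°), δ = 1391.4/3958.8 = 0.351470 rad, θ = 59.9° → φ = 0.794°, λ = 89.129°.

latitude 0.794°, longitude 89.129°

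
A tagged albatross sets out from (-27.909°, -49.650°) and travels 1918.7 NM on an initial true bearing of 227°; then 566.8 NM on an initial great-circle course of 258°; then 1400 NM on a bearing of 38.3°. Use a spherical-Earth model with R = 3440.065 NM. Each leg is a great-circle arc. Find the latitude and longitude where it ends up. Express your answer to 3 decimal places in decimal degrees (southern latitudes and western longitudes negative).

Apply the spherical direct solution leg by leg, carrying full precision between legs.
Leg 1: from (-27.909°, -49.650°), δ = 1918.7/3440.065 = 0.557751 rad, θ = 227° → φ = -45.735°, λ = -83.332°.
Leg 2: from (-45.735°, -83.332°), δ = 566.8/3440.065 = 0.164764 rad, θ = 258° → φ = -46.905°, λ = -96.914°.
Leg 3: from (-46.905°, -96.914°), δ = 1400/3440.065 = 0.406969 rad, θ = 38.3° → φ = -27.281°, λ = -80.890°.

latitude -27.281°, longitude -80.890°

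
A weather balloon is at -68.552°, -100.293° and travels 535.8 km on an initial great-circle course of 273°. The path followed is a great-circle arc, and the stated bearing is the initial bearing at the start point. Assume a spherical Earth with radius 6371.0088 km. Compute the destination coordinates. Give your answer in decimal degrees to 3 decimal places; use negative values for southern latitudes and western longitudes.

The arc subtends δ = 535.8/6371.0088 = 0.084100 rad at the centre.
Start latitude φ₁ = -1.196458 rad; initial bearing θ = 4.764749 rad.
Destination latitude: φ₂ = arcsin( sin φ₁ cos δ + cos φ₁ sin δ cos θ ) = arcsin(-0.925853) = -67.797°.
Then Δλ = atan2(-0.030673, 0.134728) = -0.223852 rad, from sin θ sin δ cos φ₁ over cos δ − sin φ₁ sin φ₂.
λ₂ = -100.293° + -12.826° = -113.119°.

latitude -67.797°, longitude -113.119°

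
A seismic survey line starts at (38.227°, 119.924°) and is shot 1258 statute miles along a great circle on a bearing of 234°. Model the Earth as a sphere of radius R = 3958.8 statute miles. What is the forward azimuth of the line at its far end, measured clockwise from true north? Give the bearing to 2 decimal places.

The arc subtends δ = 1258/3958.8 = 0.317773 rad at the centre.
Start latitude φ₁ = 0.667187 rad; initial bearing θ = 4.084070 rad.
Destination latitude: φ₂ = arcsin( sin φ₁ cos δ + cos φ₁ sin δ cos θ ) = arcsin(0.443526) = 26.329°.
Then Δλ = atan2(-0.198574, 0.675489) = -0.285917 rad, from sin θ sin δ cos φ₁ over cos δ − sin φ₁ sin φ₂.
λ₂ = 119.924° + -16.382° = 103.542°.
The forward bearing on arrival equals the back-azimuth from the destination plus 180°.
Back-azimuth from P₂ (26.33°, 103.54°) to P₁ (38.23°, 119.92°), with Δλ' = λ₁ − λ₂ = 16.38°: atan2( sin Δλ' cos φ₁ , cos φ₂ sin φ₁ − sin φ₂ cos φ₁ cos Δλ' ) = 45.16°.
Final bearing = (45.16° + 180°) mod 360° = 225.16°.

final bearing 225.16°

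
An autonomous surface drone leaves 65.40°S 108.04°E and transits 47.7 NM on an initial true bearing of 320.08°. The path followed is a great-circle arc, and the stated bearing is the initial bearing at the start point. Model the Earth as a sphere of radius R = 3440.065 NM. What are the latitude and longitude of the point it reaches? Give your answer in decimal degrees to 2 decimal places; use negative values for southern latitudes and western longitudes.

δ = 47.7/3440.065 = 0.013866 rad (0.7945°).
Start latitude φ₁ = -1.141445 rad; initial bearing θ = 5.586450 rad.
Destination latitude: φ₂ = arcsin( sin φ₁ cos δ + cos φ₁ sin δ cos θ ) = arcsin(-0.904722) = -64.79°.
Δλ = atan2( sin θ sin δ cos φ₁ , cos δ − sin φ₁ sin φ₂ ) = atan2(-0.003704, 0.177298) = -0.020888 rad = -1.20°.
Hence λ₂ = 108.04° + -1.20° = 106.84°.

latitude -64.79°, longitude 106.84°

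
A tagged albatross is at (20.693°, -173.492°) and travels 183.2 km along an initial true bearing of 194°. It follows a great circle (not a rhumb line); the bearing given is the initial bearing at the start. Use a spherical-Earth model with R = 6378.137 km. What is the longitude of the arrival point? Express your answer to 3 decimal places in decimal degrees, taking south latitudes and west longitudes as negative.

longitude -173.913°

Central angle δ = d/R = 0.028723 rad.
Start latitude φ₁ = 0.361161 rad; initial bearing θ = 3.385939 rad.
Applying the spherical law of cosines for sides, sin φ₂ = sin φ₁ cos δ + cos φ₁ sin δ cos θ = 0.327146, so φ₂ = 19.096°.
For the longitude increment, Δλ = atan2( sin θ sin δ cos φ₁, cos δ − sin φ₁ sin φ₂ ) = atan2(-0.006500, 0.883987) = -0.421°.
Hence λ₂ = -173.492° + -0.421° = -173.913°.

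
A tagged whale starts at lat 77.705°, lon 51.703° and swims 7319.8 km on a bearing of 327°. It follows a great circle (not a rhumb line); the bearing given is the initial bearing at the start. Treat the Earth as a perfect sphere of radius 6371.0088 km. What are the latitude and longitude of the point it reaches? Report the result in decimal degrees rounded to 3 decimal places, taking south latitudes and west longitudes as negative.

Angular distance δ = d/R = 7319.8 / 6371.0088 = 1.148923 rad.
Converting: φ₁ = 1.356208 rad, θ = 5.707227 rad.
Destination latitude: φ₂ = arcsin( sin φ₁ cos δ + cos φ₁ sin δ cos θ ) = arcsin(0.563011) = 34.264°.
Then Δλ = atan2(-0.105810, -0.140628) = -2.496552 rad, from sin θ sin δ cos φ₁ over cos δ − sin φ₁ sin φ₂.
λ₂ = 51.703° + -143.042° = -91.339°.

latitude 34.264°, longitude -91.339°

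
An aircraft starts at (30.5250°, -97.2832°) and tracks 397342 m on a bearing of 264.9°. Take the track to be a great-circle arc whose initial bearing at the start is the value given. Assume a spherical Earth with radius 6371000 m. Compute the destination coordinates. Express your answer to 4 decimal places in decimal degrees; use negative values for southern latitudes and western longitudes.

latitude 30.1426°, longitude -101.3999°

δ = 397342/6371000 = 0.062367 rad (3.5734°).
With φ₁ = 30.5250° = 0.532762 rad and θ = 264.9° = 4.623377 rad:
sin φ₂ = sin φ₁ cos δ + cos φ₁ sin δ cos θ = (0.507914)(0.998056) + (0.861408)(0.062327)(-0.088894) = 0.502154
φ₂ = asin(0.502154) = 0.526088 rad = 30.1426°.
For the longitude increment, Δλ = atan2( sin θ sin δ cos φ₁, cos δ − sin φ₁ sin φ₂ ) = atan2(-0.053476, 0.743005) = -4.1167°.
λ₂ = λ₁ + Δλ = -101.3999°.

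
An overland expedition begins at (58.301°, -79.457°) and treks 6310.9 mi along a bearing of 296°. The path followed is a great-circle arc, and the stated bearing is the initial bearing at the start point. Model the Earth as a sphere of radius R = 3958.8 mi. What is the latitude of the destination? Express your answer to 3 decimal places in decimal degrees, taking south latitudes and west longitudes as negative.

δ = 6310.9/3958.8 = 1.594145 rad (91.3378°).
With φ₁ = 58.301° = 1.017544 rad and θ = 296° = 5.166175 rad:
Destination latitude: φ₂ = arcsin( sin φ₁ cos δ + cos φ₁ sin δ cos θ ) = arcsin(0.210419) = 12.147°.
Then Δλ = atan2(-0.472149, -0.202375) = -1.975734 rad, from sin θ sin δ cos φ₁ over cos δ − sin φ₁ sin φ₂.
λ₂ = -79.457° + -113.201° = -192.658°, normalized to (−180°, 180°] → 167.342°.

latitude 12.147°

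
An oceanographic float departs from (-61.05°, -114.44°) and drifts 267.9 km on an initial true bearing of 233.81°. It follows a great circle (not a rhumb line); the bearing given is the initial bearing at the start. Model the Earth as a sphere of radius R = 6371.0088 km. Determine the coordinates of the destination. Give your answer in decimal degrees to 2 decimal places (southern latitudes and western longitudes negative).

δ = 267.9/6371.0088 = 0.042050 rad (2.4093°).
With φ₁ = -61.05° = -1.065524 rad and θ = 233.81° = 4.080754 rad:
Applying the spherical law of cosines for sides, sin φ₂ = sin φ₁ cos δ + cos φ₁ sin δ cos θ = -0.886284, so φ₂ = -62.41°.
Δλ = atan2( sin θ sin δ cos φ₁ , cos δ − sin φ₁ sin φ₂ ) = atan2(-0.016422, 0.223580) = -0.073319 rad = -4.20°.
Hence λ₂ = -114.44° + -4.20° = -118.64°.

latitude -62.41°, longitude -118.64°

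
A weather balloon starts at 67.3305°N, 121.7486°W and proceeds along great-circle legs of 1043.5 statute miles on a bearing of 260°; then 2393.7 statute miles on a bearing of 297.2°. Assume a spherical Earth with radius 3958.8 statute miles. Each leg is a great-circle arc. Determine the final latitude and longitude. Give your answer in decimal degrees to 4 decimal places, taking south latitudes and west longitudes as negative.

latitude 57.6833°, longitude 135.4065°

Apply the spherical direct solution leg by leg, carrying full precision between legs.
Leg 1: from (67.3305°, -121.7486°), δ = 1043.5/3958.8 = 0.263590 rad, θ = 260° → φ = 60.8603°, λ = -153.5477°.
Leg 2: from (60.8603°, -153.5477°), δ = 2393.7/3958.8 = 0.604653 rad, θ = 297.2° → φ = 57.6833°, λ = 135.4065°.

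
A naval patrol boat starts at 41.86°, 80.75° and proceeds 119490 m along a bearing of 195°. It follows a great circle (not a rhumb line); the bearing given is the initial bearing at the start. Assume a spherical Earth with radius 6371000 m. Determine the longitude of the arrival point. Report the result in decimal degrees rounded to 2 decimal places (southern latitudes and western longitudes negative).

δ = 119490/6371000 = 0.018755 rad (1.0746°).
With φ₁ = 41.86° = 0.730595 rad and θ = 195° = 3.403392 rad:
Applying the spherical law of cosines for sides, sin φ₂ = sin φ₁ cos δ + cos φ₁ sin δ cos θ = 0.653704, so φ₂ = 40.82°.
For the longitude increment, Δλ = atan2( sin θ sin δ cos φ₁, cos δ − sin φ₁ sin φ₂ ) = atan2(-0.003615, 0.563599) = -0.37°.
Hence λ₂ = 80.75° + -0.37° = 80.38°.

longitude 80.38°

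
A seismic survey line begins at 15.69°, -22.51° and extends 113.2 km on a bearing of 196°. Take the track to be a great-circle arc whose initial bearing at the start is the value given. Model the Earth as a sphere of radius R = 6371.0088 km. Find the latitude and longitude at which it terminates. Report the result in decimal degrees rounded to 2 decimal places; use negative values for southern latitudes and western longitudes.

latitude 14.71°, longitude -22.80°

Angular distance δ = d/R = 113.2 / 6371.0088 = 0.017768 rad.
Start latitude φ₁ = 0.273842 rad; initial bearing θ = 3.420845 rad.
Applying the spherical law of cosines for sides, sin φ₂ = sin φ₁ cos δ + cos φ₁ sin δ cos θ = 0.253947, so φ₂ = 14.71°.
Δλ = atan2( sin θ sin δ cos φ₁ , cos δ − sin φ₁ sin φ₂ ) = atan2(-0.004715, 0.931167) = -0.005063 rad = -0.29°.
Hence λ₂ = -22.51° + -0.29° = -22.80°.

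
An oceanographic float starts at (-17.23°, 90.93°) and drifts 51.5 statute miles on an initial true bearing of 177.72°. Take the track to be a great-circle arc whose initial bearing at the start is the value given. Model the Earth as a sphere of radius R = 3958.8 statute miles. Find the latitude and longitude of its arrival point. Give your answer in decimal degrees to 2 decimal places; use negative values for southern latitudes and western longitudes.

Central angle δ = d/R = 0.013009 rad.
Converting: φ₁ = -0.300720 rad, θ = 3.101799 rad.
Applying the spherical law of cosines for sides, sin φ₂ = sin φ₁ cos δ + cos φ₁ sin δ cos θ = -0.308598, so φ₂ = -17.97°.
For the longitude increment, Δλ = atan2( sin θ sin δ cos φ₁, cos δ − sin φ₁ sin φ₂ ) = atan2(0.000494, 0.908506) = 0.03°.
Hence λ₂ = 90.93° + 0.03° = 90.96°.

latitude -17.97°, longitude 90.96°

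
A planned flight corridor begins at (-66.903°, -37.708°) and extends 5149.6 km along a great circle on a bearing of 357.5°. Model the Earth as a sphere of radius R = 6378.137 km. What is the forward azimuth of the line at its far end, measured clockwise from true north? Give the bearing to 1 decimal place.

δ = 5149.6/6378.137 = 0.807383 rad (46.2596°).
Start latitude φ₁ = -1.167678 rad; initial bearing θ = 6.239552 rad.
Applying the spherical law of cosines for sides, sin φ₂ = sin φ₁ cos δ + cos φ₁ sin δ cos θ = -0.352820, so φ₂ = -20.660°.
Δλ = atan2( sin θ sin δ cos φ₁ , cos δ − sin φ₁ sin φ₂ ) = atan2(-0.012363, 0.366853) = -0.033686 rad = -1.930°.
Hence λ₂ = -37.708° + -1.930° = -39.638°.
The forward bearing on arrival equals the back-azimuth from the destination plus 180°.
Back-azimuth from P₂ (-20.7°, -39.6°) to P₁ (-66.9°, -37.7°), with Δλ' = λ₁ − λ₂ = 1.9°: atan2( sin Δλ' cos φ₁ , cos φ₂ sin φ₁ − sin φ₂ cos φ₁ cos Δλ' ) = 179.0°.
Final bearing = (179.0° + 180°) mod 360° = 359.0°.

final bearing 359.0°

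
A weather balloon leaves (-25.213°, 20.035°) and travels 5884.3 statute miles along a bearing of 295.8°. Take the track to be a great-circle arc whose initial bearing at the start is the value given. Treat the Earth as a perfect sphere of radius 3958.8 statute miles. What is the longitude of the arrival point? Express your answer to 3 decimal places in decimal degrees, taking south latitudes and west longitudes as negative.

Central angle δ = d/R = 1.486385 rad.
With φ₁ = -25.213° = -0.440050 rad and θ = 295.8° = 5.162684 rad:
sin φ₂ = sin φ₁ cos δ + cos φ₁ sin δ cos θ = (-0.425985)(0.084311) + (0.904730)(0.996439)(0.435231) = 0.356449
φ₂ = asin(0.356449) = 0.364465 rad = 20.882°.
Then Δλ = atan2(-0.811646, 0.236153) = -1.287657 rad, from sin θ sin δ cos φ₁ over cos δ − sin φ₁ sin φ₂.
λ₂ = λ₁ + Δλ = -53.742°.

longitude -53.742°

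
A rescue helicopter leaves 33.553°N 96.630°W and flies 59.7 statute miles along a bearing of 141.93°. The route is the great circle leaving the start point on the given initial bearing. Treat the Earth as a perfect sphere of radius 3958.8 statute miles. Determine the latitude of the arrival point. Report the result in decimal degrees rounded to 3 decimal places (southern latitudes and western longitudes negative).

latitude 32.871°

Angular distance δ = d/R = 59.7 / 3958.8 = 0.015080 rad.
Converting: φ₁ = 0.585610 rad, θ = 2.477146 rad.
sin φ₂ = sin φ₁ cos δ + cos φ₁ sin δ cos θ = (0.552708)(0.999886) + (0.833375)(0.015080)(-0.787258) = 0.542752
φ₂ = asin(0.542752) = 0.573710 rad = 32.871°.
Then Δλ = atan2(0.007749, 0.699903) = 0.011071 rad, from sin θ sin δ cos φ₁ over cos δ − sin φ₁ sin φ₂.
λ₂ = λ₁ + Δλ = -95.996°.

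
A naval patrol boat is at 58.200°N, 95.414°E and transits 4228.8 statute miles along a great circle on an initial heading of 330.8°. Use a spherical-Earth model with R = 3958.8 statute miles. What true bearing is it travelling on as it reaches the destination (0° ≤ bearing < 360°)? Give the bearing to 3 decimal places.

final bearing 206.167°

The arc subtends δ = 4228.8/3958.8 = 1.068202 rad at the centre.
Start latitude φ₁ = 1.015782 rad; initial bearing θ = 5.773549 rad.
Applying the spherical law of cosines for sides, sin φ₂ = sin φ₁ cos δ + cos φ₁ sin δ cos θ = 0.812501, so φ₂ = 54.341°.
Δλ = atan2( sin θ sin δ cos φ₁ , cos δ − sin φ₁ sin φ₂ ) = atan2(-0.225289, -0.208838) = -2.318318 rad = -132.830°.
λ₂ = λ₁ + Δλ = -37.416°.
The forward bearing on arrival equals the back-azimuth from the destination plus 180°.
Back-azimuth from P₂ (54.341°, -37.416°) to P₁ (58.200°, 95.414°), with Δλ' = λ₁ − λ₂ = 132.830°: atan2( sin Δλ' cos φ₁ , cos φ₂ sin φ₁ − sin φ₂ cos φ₁ cos Δλ' ) = 26.167°.
Final bearing = (26.167° + 180°) mod 360° = 206.167°.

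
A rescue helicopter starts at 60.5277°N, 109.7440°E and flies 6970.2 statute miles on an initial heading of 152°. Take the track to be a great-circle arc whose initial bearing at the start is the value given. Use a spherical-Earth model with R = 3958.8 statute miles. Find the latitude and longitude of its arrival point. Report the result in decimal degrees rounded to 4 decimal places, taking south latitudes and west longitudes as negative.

δ = 6970.2/3958.8 = 1.760685 rad (100.8798°).
Start latitude φ₁ = 1.056408 rad; initial bearing θ = 2.652900 rad.
sin φ₂ = sin φ₁ cos δ + cos φ₁ sin δ cos θ = (0.870594)(-0.188750) + (0.492003)(0.982025)(-0.882948) = -0.590928
φ₂ = asin(-0.590928) = -0.632209 rad = -36.2229°.
Then Δλ = atan2(0.226829, 0.325709) = 0.608318 rad, from sin θ sin δ cos φ₁ over cos δ − sin φ₁ sin φ₂.
λ₂ = 109.7440° + 34.8540° = 144.5980°.

latitude -36.2229°, longitude 144.5980°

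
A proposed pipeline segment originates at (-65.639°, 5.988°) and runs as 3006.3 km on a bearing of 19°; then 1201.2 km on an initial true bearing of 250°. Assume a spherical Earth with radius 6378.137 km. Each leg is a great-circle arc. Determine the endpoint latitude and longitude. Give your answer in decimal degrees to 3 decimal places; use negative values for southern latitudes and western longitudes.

Apply the spherical direct solution leg by leg, carrying full precision between legs.
Leg 1: from (-65.639°, 5.988°), δ = 3006.3/6378.137 = 0.471345 rad, θ = 19° → φ = -39.385°, λ = 17.015°.
Leg 2: from (-39.385°, 17.015°), δ = 1201.2/6378.137 = 0.188331 rad, θ = 250° → φ = -42.284°, λ = 3.259°.

latitude -42.284°, longitude 3.259°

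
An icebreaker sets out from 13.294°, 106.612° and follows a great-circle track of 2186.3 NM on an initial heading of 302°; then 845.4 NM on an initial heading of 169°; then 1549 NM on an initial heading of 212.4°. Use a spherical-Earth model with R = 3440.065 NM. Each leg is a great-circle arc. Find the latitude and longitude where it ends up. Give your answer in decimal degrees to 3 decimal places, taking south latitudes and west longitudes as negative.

latitude -6.450°, longitude 60.496°

Apply the spherical direct solution leg by leg, carrying full precision between legs.
Leg 1: from (13.294°, 106.612°), δ = 2186.3/3440.065 = 0.635540 rad, θ = 302° → φ = 29.419°, λ = 71.307°.
Leg 2: from (29.419°, 71.307°), δ = 845.4/3440.065 = 0.245751 rad, θ = 169° → φ = 15.570°, λ = 74.069°.
Leg 3: from (15.570°, 74.069°), δ = 1549/3440.065 = 0.450282 rad, θ = 212.4° → φ = -6.450°, λ = 60.496°.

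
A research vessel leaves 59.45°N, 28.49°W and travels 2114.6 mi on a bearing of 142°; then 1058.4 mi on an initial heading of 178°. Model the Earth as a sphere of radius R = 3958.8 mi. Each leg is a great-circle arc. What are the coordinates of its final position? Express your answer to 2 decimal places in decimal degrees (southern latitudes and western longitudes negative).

Apply the spherical direct solution leg by leg, carrying full precision between legs.
Leg 1: from (59.45°, -28.49°), δ = 2114.6/3958.8 = 0.534152 rad, θ = 142° → φ = 32.50°, λ = -6.67°.
Leg 2: from (32.50°, -6.67°), δ = 1058.4/3958.8 = 0.267354 rad, θ = 178° → φ = 17.19°, λ = -6.12°.

latitude 17.19°, longitude -6.12°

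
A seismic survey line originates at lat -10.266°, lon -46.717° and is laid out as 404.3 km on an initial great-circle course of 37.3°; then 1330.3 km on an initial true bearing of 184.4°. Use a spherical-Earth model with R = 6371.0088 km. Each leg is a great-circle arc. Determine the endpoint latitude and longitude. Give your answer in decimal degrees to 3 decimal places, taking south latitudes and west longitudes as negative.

Apply the spherical direct solution leg by leg, carrying full precision between legs.
Leg 1: from (-10.266°, -46.717°), δ = 404.3/6371.0088 = 0.063459 rad, θ = 37.3° → φ = -7.367°, λ = -44.496°.
Leg 2: from (-7.367°, -44.496°), δ = 1330.3/6371.0088 = 0.208805 rad, θ = 184.4° → φ = -19.294°, λ = -45.462°.

latitude -19.294°, longitude -45.462°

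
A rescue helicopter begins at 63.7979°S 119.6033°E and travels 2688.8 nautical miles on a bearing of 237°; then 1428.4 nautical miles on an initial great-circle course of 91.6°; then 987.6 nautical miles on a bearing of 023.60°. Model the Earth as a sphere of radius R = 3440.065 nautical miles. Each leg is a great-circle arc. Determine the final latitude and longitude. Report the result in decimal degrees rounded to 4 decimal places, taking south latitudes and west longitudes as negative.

Apply the spherical direct solution leg by leg, carrying full precision between legs.
Leg 1: from (-63.7979°, 119.6033°), δ = 2688.8/3440.065 = 0.781613 rad, θ = 237° → φ = -53.7304°, λ = 26.6151°.
Leg 2: from (-53.7304°, 26.6151°), δ = 1428.4/3440.065 = 0.415225 rad, θ = 91.6° → φ = -48.1072°, λ = 63.7639°.
Leg 3: from (-48.1072°, 63.7639°), δ = 987.6/3440.065 = 0.287088 rad, θ = 23.6° → φ = -32.7290°, λ = 71.5085°.

latitude -32.7290°, longitude 71.5085°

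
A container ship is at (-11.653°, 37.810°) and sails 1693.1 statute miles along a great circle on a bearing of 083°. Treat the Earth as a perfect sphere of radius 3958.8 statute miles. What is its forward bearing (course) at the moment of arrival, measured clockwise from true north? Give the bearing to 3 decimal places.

Angular distance δ = d/R = 1693.1 / 3958.8 = 0.427680 rad.
Converting: φ₁ = -0.203383 rad, θ = 1.448623 rad.
Destination latitude: φ₂ = arcsin( sin φ₁ cos δ + cos φ₁ sin δ cos θ ) = arcsin(-0.134287) = -7.717°.
For the longitude increment, Δλ = atan2( sin θ sin δ cos φ₁, cos δ − sin φ₁ sin φ₂ ) = atan2(0.403184, 0.882807) = 24.547°.
Hence λ₂ = 37.810° + 24.547° = 62.357°.
The forward bearing on arrival equals the back-azimuth from the destination plus 180°.
Back-azimuth from P₂ (-7.717°, 62.357°) to P₁ (-11.653°, 37.810°), with Δλ' = λ₁ − λ₂ = -24.547°: atan2( sin Δλ' cos φ₁ , cos φ₂ sin φ₁ − sin φ₂ cos φ₁ cos Δλ' ) = 258.805°.
Final bearing = (258.805° + 180°) mod 360° = 78.805°.

final bearing 78.805°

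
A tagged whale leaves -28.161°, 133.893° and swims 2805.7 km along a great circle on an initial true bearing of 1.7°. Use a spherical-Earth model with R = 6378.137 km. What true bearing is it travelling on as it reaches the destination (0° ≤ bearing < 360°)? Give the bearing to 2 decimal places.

Angular distance δ = d/R = 2805.7 / 6378.137 = 0.439893 rad.
With φ₁ = -28.161° = -0.491502 rad and θ = 1.7° = 0.029671 rad:
Applying the spherical law of cosines for sides, sin φ₂ = sin φ₁ cos δ + cos φ₁ sin δ cos θ = -0.051751, so φ₂ = -2.966°.
For the longitude increment, Δλ = atan2( sin θ sin δ cos φ₁, cos δ − sin φ₁ sin φ₂ ) = atan2(0.011138, 0.880373) = 0.725°.
λ₂ = λ₁ + Δλ = 134.618°.
The forward bearing on arrival equals the back-azimuth from the destination plus 180°.
Back-azimuth from P₂ (-2.97°, 134.62°) to P₁ (-28.16°, 133.89°), with Δλ' = λ₁ − λ₂ = -0.72°: atan2( sin Δλ' cos φ₁ , cos φ₂ sin φ₁ − sin φ₂ cos φ₁ cos Δλ' ) = 181.50°.
Final bearing = (181.50° + 180°) mod 360° = 1.50°.

final bearing 1.50°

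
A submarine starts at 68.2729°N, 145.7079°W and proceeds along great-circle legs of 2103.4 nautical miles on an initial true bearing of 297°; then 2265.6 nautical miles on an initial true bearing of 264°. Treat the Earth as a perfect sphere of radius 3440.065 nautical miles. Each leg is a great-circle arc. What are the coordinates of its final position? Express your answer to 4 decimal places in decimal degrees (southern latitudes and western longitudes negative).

latitude 40.1589°, longitude 78.3080°

Apply the spherical direct solution leg by leg, carrying full precision between legs.
Leg 1: from (68.2729°, -145.7079°), δ = 2103.4/3440.065 = 0.611442 rad, θ = 297° → φ = 58.9953°, λ = 131.0952°.
Leg 2: from (58.9953°, 131.0952°), δ = 2265.6/3440.065 = 0.658592 rad, θ = 264° → φ = 40.1589°, λ = 78.3080°.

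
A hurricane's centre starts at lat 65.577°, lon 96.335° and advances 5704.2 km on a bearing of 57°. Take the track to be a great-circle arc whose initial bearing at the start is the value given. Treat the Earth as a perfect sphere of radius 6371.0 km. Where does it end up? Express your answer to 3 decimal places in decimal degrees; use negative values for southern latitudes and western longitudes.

latitude 48.163°, longitude -162.558°

The arc subtends δ = 5704.2/6371 = 0.895338 rad at the centre.
Start latitude φ₁ = 1.144535 rad; initial bearing θ = 0.994838 rad.
Destination latitude: φ₂ = arcsin( sin φ₁ cos δ + cos φ₁ sin δ cos θ ) = arcsin(0.745050) = 48.163°.
Then Δλ = atan2(0.270623, -0.053126) = 1.764643 rad, from sin θ sin δ cos φ₁ over cos δ − sin φ₁ sin φ₂.
λ₂ = 96.335° + 101.107° = 197.442°, normalized to (−180°, 180°] → -162.558°.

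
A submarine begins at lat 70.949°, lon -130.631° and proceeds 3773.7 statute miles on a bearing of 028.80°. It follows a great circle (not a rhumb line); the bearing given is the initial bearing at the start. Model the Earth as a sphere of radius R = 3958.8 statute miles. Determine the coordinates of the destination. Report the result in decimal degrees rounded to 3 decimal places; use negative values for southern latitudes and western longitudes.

The arc subtends δ = 3773.7/3958.8 = 0.953243 rad at the centre.
With φ₁ = 70.949° = 1.238294 rad and θ = 28.8° = 0.502655 rad:
Applying the spherical law of cosines for sides, sin φ₂ = sin φ₁ cos δ + cos φ₁ sin δ cos θ = 0.780530, so φ₂ = 51.309°.
Then Δλ = atan2(0.128205, -0.158738) = 2.462203 rad, from sin θ sin δ cos φ₁ over cos δ − sin φ₁ sin φ₂.
Hence λ₂ = -130.631° + 141.074° = 10.443°.

latitude 51.309°, longitude 10.443°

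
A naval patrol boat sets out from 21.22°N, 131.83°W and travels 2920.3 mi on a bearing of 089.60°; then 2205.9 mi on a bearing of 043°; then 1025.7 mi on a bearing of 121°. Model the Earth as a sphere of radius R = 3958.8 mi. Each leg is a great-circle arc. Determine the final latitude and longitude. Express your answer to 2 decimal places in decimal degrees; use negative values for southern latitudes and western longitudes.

Apply the spherical direct solution leg by leg, carrying full precision between legs.
Leg 1: from (21.22°, -131.83°), δ = 2920.3/3958.8 = 0.737673 rad, θ = 89.6° → φ = 15.80°, λ = -87.49°.
Leg 2: from (15.80°, -87.49°), δ = 2205.9/3958.8 = 0.557214 rad, θ = 43° → φ = 37.10°, λ = -60.60°.
Leg 3: from (37.10°, -60.60°), δ = 1025.7/3958.8 = 0.259094 rad, θ = 121° → φ = 28.54°, λ = -46.13°.

latitude 28.54°, longitude -46.13°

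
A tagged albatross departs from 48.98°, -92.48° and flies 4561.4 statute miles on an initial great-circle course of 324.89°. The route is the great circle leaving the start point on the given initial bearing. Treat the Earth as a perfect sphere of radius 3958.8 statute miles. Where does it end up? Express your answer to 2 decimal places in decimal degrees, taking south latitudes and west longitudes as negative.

latitude 52.87°, longitude 148.03°

The arc subtends δ = 4561.4/3958.8 = 1.152218 rad at the centre.
Start latitude φ₁ = 0.854862 rad; initial bearing θ = 5.670400 rad.
Applying the spherical law of cosines for sides, sin φ₂ = sin φ₁ cos δ + cos φ₁ sin δ cos θ = 0.797220, so φ₂ = 52.87°.
Δλ = atan2( sin θ sin δ cos φ₁ , cos δ − sin φ₁ sin φ₂ ) = atan2(-0.344894, -0.195025) = -2.085434 rad = -119.49°.
λ₂ = -92.48° + -119.49° = -211.97°, normalized to (−180°, 180°] → 148.03°.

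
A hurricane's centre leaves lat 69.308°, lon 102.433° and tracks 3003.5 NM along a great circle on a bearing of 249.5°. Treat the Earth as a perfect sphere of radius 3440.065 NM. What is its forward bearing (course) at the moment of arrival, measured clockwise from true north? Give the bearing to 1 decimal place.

Central angle δ = d/R = 0.873094 rad.
Start latitude φ₁ = 1.209653 rad; initial bearing θ = 4.354596 rad.
Destination latitude: φ₂ = arcsin( sin φ₁ cos δ + cos φ₁ sin δ cos θ ) = arcsin(0.506188) = 30.410°.
Δλ = atan2( sin θ sin δ cos φ₁ , cos δ − sin φ₁ sin φ₂ ) = atan2(-0.253627, 0.168923) = -0.983236 rad = -56.335°.
Hence λ₂ = 102.433° + -56.335° = 46.098°.
The forward bearing on arrival equals the back-azimuth from the destination plus 180°.
Back-azimuth from P₂ (30.4°, 46.1°) to P₁ (69.3°, 102.4°), with Δλ' = λ₁ − λ₂ = 56.3°: atan2( sin Δλ' cos φ₁ , cos φ₂ sin φ₁ − sin φ₂ cos φ₁ cos Δλ' ) = 22.6°.
Final bearing = (22.6° + 180°) mod 360° = 202.6°.

final bearing 202.6°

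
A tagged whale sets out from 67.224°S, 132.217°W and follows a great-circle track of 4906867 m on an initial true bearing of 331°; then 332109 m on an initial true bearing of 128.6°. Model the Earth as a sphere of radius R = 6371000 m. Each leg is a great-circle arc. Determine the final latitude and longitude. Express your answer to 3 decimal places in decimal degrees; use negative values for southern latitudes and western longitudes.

Apply the spherical direct solution leg by leg, carrying full precision between legs.
Leg 1: from (-67.224°, -132.217°), δ = 4906867/6371000 = 0.770188 rad, θ = 331° → φ = -25.218°, λ = -154.125°.
Leg 2: from (-25.218°, -154.125°), δ = 332109/6371000 = 0.052128 rad, θ = 128.6° → φ = -27.058°, λ = -151.504°.

latitude -27.058°, longitude -151.504°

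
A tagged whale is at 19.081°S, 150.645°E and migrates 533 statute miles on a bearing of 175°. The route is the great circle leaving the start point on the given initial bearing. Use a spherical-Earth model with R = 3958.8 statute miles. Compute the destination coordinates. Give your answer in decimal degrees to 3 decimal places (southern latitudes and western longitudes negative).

The arc subtends δ = 533/3958.8 = 0.134637 rad at the centre.
With φ₁ = -19.081° = -0.333026 rad and θ = 175° = 3.054326 rad:
sin φ₂ = sin φ₁ cos δ + cos φ₁ sin δ cos θ = (-0.326905)(0.990950) + (0.945057)(0.134230)(-0.996195) = -0.450319
φ₂ = asin(-0.450319) = -0.467122 rad = -26.764°.
For the longitude increment, Δλ = atan2( sin θ sin δ cos φ₁, cos δ − sin φ₁ sin φ₂ ) = atan2(0.011056, 0.843739) = 0.751°.
λ₂ = 150.645° + 0.751° = 151.396°.

latitude -26.764°, longitude 151.396°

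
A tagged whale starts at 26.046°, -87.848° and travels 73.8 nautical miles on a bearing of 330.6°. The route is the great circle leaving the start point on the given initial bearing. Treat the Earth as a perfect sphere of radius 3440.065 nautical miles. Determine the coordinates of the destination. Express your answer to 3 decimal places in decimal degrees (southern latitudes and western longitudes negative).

δ = 73.8/3440.065 = 0.021453 rad (1.2292°).
Start latitude φ₁ = 0.454588 rad; initial bearing θ = 5.770059 rad.
sin φ₂ = sin φ₁ cos δ + cos φ₁ sin δ cos θ = (0.439093)(0.999770) + (0.898442)(0.021451)(0.871214) = 0.455782
φ₂ = asin(0.455782) = 0.473251 rad = 27.115°.
For the longitude increment, Δλ = atan2( sin θ sin δ cos φ₁, cos δ − sin φ₁ sin φ₂ ) = atan2(-0.009461, 0.799639) = -0.678°.
λ₂ = λ₁ + Δλ = -88.526°.

latitude 27.115°, longitude -88.526°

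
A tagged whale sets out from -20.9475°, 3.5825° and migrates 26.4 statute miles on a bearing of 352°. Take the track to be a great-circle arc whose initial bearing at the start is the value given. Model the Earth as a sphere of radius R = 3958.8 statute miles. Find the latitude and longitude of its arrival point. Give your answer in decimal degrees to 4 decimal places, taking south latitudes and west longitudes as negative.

Angular distance δ = d/R = 26.4 / 3958.8 = 0.006669 rad.
Start latitude φ₁ = -0.365603 rad; initial bearing θ = 6.143559 rad.
Destination latitude: φ₂ = arcsin( sin φ₁ cos δ + cos φ₁ sin δ cos θ ) = arcsin(-0.351337) = -20.5691°.
Then Δλ = atan2(-0.000867, 0.874370) = -0.000991 rad, from sin θ sin δ cos φ₁ over cos δ − sin φ₁ sin φ₂.
λ₂ = 3.5825° + -0.0568° = 3.5257°.

latitude -20.5691°, longitude 3.5257°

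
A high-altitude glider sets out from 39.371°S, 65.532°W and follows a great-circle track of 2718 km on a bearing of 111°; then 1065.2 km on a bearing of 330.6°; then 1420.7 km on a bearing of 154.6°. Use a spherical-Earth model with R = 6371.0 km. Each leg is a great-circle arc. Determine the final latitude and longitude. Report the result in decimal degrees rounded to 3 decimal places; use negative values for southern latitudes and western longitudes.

latitude -46.599°, longitude -30.982°

Apply the spherical direct solution leg by leg, carrying full precision between legs.
Leg 1: from (-39.371°, -65.532°), δ = 2718/6371 = 0.426621 rad, θ = 111° → φ = -43.798°, λ = -33.173°.
Leg 2: from (-43.798°, -33.173°), δ = 1065.2/6371 = 0.167195 rad, θ = 330.6° → φ = -35.297°, λ = -38.918°.
Leg 3: from (-35.297°, -38.918°), δ = 1420.7/6371 = 0.222995 rad, θ = 154.6° → φ = -46.599°, λ = -30.982°.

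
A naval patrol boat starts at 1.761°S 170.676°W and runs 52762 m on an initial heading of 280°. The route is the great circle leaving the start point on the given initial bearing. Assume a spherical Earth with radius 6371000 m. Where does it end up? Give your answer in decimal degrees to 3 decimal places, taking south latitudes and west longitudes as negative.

latitude -1.679°, longitude -171.143°

The arc subtends δ = 52762/6371000 = 0.008282 rad at the centre.
Converting: φ₁ = -0.030735 rad, θ = 4.886922 rad.
Applying the spherical law of cosines for sides, sin φ₂ = sin φ₁ cos δ + cos φ₁ sin δ cos θ = -0.029292, so φ₂ = -1.679°.
For the longitude increment, Δλ = atan2( sin θ sin δ cos φ₁, cos δ − sin φ₁ sin φ₂ ) = atan2(-0.008152, 0.999066) = -0.467°.
Hence λ₂ = -170.676° + -0.467° = -171.143°.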